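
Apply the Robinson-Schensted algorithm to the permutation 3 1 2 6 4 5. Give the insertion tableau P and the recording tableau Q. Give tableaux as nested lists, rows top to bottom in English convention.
Insert each entry of the permutation into P by Schensted row insertion, recording in Q the position of each new cell.

Insert 3: appended to row 1. P = [[3]].
Insert 1: 1 bumps 3 from row 1; 3 starts row 2. P = [[1], [3]].
Insert 2: appended to row 1. P = [[1, 2], [3]].
Insert 6: appended to row 1. P = [[1, 2, 6], [3]].
Insert 4: 4 bumps 6 from row 1; 6 appends to row 2. P = [[1, 2, 4], [3, 6]].
Insert 5: appended to row 1. P = [[1, 2, 4, 5], [3, 6]].

So P = [[1, 2, 4, 5], [3, 6]], Q = [[1, 3, 4, 6], [2, 5]].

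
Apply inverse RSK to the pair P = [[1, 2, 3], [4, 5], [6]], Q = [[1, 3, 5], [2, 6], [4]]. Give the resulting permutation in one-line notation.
6 1 4 2 5 3

Reverse the RSK construction: for i from n down to 1, find the cell of Q containing i, remove the entry at that cell from P, and reverse-bump it up through P; the value ejected from row 1 is w(i).

Step i=6: Q has 6 at row 2, column 2; remove 5 from row 2 of P and reverse-bump: 5 enters row 1 and ejects 3. So w(6) = 3. P is now [[1, 2, 5], [4], [6]].
Step i=5: Q has 5 at row 1, column 3; remove that cell from P, ejecting 5. So w(5) = 5. P is now [[1, 2], [4], [6]].
Step i=4: Q has 4 at row 3, column 1; remove 6 from row 3 of P and reverse-bump: 6 enters row 2 and ejects 4; 4 enters row 1 and ejects 2. So w(4) = 2. P is now [[1, 4], [6]].
Step i=3: Q has 3 at row 1, column 2; remove that cell from P, ejecting 4. So w(3) = 4. P is now [[1], [6]].
Step i=2: Q has 2 at row 2, column 1; remove 6 from row 2 of P and reverse-bump: 6 enters row 1 and ejects 1. So w(2) = 1. P is now [[6]].
Step i=1: Q has 1 at row 1, column 1; remove that cell from P, ejecting 6. So w(1) = 6. P is now [].

So w = 6 1 4 2 5 3.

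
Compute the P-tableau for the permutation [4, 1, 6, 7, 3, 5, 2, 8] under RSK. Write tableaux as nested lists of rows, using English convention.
P = [[1, 2, 5, 8], [3, 6, 7], [4]]

Insert 4: appended to row 1. P = [[4]].
Insert 1: 1 bumps 4 from row 1; 4 starts row 2. P = [[1], [4]].
Insert 6: appended to row 1. P = [[1, 6], [4]].
Insert 7: appended to row 1. P = [[1, 6, 7], [4]].
Insert 3: 3 bumps 6 from row 1; 6 appends to row 2. P = [[1, 3, 7], [4, 6]].
Insert 5: 5 bumps 7 from row 1; 7 appends to row 2. P = [[1, 3, 5], [4, 6, 7]].
Insert 2: 2 bumps 3 from row 1; 3 bumps 4 from row 2; 4 starts row 3. P = [[1, 2, 5], [3, 6, 7], [4]].
Insert 8: appended to row 1. P = [[1, 2, 5, 8], [3, 6, 7], [4]].

So P = [[1, 2, 5, 8], [3, 6, 7], [4]].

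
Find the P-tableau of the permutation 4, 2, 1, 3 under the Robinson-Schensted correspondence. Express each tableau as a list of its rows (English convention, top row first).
P = [[1, 3], [2], [4]]

Insert 4: appended to row 1. P = [[4]].
Insert 2: 2 bumps 4 from row 1; 4 starts row 2. P = [[2], [4]].
Insert 1: 1 bumps 2 from row 1; 2 bumps 4 from row 2; 4 starts row 3. P = [[1], [2], [4]].
Insert 3: appended to row 1. P = [[1, 3], [2], [4]].

So P = [[1, 3], [2], [4]].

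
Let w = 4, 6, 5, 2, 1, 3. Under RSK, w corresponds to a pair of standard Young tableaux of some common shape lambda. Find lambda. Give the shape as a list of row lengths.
[2, 2, 1, 1]

Row-insert each entry into an empty tableau.

After inserting 4: P = [[4]].
After inserting 6: P = [[4, 6]].
After inserting 5: P = [[4, 5], [6]].
After inserting 2: P = [[2, 5], [4], [6]].
After inserting 1: P = [[1, 5], [2], [4], [6]].
After inserting 3: P = [[1, 3], [2, 5], [4], [6]].

The final insertion tableau P = [[1, 3], [2, 5], [4], [6]] has shape [2, 2, 1, 1].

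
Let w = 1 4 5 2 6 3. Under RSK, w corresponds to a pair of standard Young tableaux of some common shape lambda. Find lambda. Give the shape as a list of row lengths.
Row-insert each entry into an empty tableau.

After inserting 1: P = [[1]].
After inserting 4: P = [[1, 4]].
After inserting 5: P = [[1, 4, 5]].
After inserting 2: P = [[1, 2, 5], [4]].
After inserting 6: P = [[1, 2, 5, 6], [4]].
After inserting 3: P = [[1, 2, 3, 6], [4, 5]].

The final insertion tableau P = [[1, 2, 3, 6], [4, 5]] has shape [4, 2].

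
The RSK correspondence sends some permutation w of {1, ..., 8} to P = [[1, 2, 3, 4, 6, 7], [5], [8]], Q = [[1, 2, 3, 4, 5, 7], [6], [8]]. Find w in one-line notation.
Reverse the RSK construction: for i from n down to 1, find the cell of Q containing i, remove the entry at that cell from P, and reverse-bump it up through P; the value ejected from row 1 is w(i).

Step i=8: Q has 8 at row 3, column 1; remove 8 from row 3 of P and reverse-bump: 8 enters row 2 and ejects 5; 5 enters row 1 and ejects 4. So w(8) = 4. P is now [[1, 2, 3, 5, 6, 7], [8]].
Step i=7: Q has 7 at row 1, column 6; remove that cell from P, ejecting 7. So w(7) = 7. P is now [[1, 2, 3, 5, 6], [8]].
Step i=6: Q has 6 at row 2, column 1; remove 8 from row 2 of P and reverse-bump: 8 enters row 1 and ejects 6. So w(6) = 6. P is now [[1, 2, 3, 5, 8]].
Step i=5: Q has 5 at row 1, column 5; remove that cell from P, ejecting 8. So w(5) = 8. P is now [[1, 2, 3, 5]].
Step i=4: Q has 4 at row 1, column 4; remove that cell from P, ejecting 5. So w(4) = 5. P is now [[1, 2, 3]].
Step i=3: Q has 3 at row 1, column 3; remove that cell from P, ejecting 3. So w(3) = 3. P is now [[1, 2]].
Step i=2: Q has 2 at row 1, column 2; remove that cell from P, ejecting 2. So w(2) = 2. P is now [[1]].
Step i=1: Q has 1 at row 1, column 1; remove that cell from P, ejecting 1. So w(1) = 1. P is now [].

So w = 1 2 3 5 8 6 7 4.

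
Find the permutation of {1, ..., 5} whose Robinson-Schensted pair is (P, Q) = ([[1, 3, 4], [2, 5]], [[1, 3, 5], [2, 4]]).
2 1 5 3 4

Reverse the RSK construction: for i from n down to 1, find the cell of Q containing i, remove the entry at that cell from P, and reverse-bump it up through P; the value ejected from row 1 is w(i).

Step i=5: Q has 5 at row 1, column 3; remove that cell from P, ejecting 4. So w(5) = 4. P is now [[1, 3], [2, 5]].
Step i=4: Q has 4 at row 2, column 2; remove 5 from row 2 of P and reverse-bump: 5 enters row 1 and ejects 3. So w(4) = 3. P is now [[1, 5], [2]].
Step i=3: Q has 3 at row 1, column 2; remove that cell from P, ejecting 5. So w(3) = 5. P is now [[1], [2]].
Step i=2: Q has 2 at row 2, column 1; remove 2 from row 2 of P and reverse-bump: 2 enters row 1 and ejects 1. So w(2) = 1. P is now [[2]].
Step i=1: Q has 1 at row 1, column 1; remove that cell from P, ejecting 2. So w(1) = 2. P is now [].

So w = 2 1 5 3 4.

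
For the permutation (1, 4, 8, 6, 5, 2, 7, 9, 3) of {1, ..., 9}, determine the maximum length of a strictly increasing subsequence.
5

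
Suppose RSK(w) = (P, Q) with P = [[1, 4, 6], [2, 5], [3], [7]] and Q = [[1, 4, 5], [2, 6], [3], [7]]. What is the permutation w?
7 3 2 5 6 4 1

Reverse the RSK construction: for i from n down to 1, find the cell of Q containing i, remove the entry at that cell from P, and reverse-bump it up through P; the value ejected from row 1 is w(i).

Step i=7: Q has 7 at row 4, column 1; remove 7 from row 4 of P and reverse-bump: 7 enters row 3 and ejects 3; 3 enters row 2 and ejects 2; 2 enters row 1 and ejects 1. So w(7) = 1. P is now [[2, 4, 6], [3, 5], [7]].
Step i=6: Q has 6 at row 2, column 2; remove 5 from row 2 of P and reverse-bump: 5 enters row 1 and ejects 4. So w(6) = 4. P is now [[2, 5, 6], [3], [7]].
Step i=5: Q has 5 at row 1, column 3; remove that cell from P, ejecting 6. So w(5) = 6. P is now [[2, 5], [3], [7]].
Step i=4: Q has 4 at row 1, column 2; remove that cell from P, ejecting 5. So w(4) = 5. P is now [[2], [3], [7]].
Step i=3: Q has 3 at row 3, column 1; remove 7 from row 3 of P and reverse-bump: 7 enters row 2 and ejects 3; 3 enters row 1 and ejects 2. So w(3) = 2. P is now [[3], [7]].
Step i=2: Q has 2 at row 2, column 1; remove 7 from row 2 of P and reverse-bump: 7 enters row 1 and ejects 3. So w(2) = 3. P is now [[7]].
Step i=1: Q has 1 at row 1, column 1; remove that cell from P, ejecting 7. So w(1) = 7. P is now [].

So w = 7 3 2 5 6 4 1.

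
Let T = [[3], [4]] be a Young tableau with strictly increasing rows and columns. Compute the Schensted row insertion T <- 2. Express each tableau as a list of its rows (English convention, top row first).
In row 1, 2 replaces 3 (the leftmost entry greater than 2); 3 is bumped to row 2. In row 2, 3 replaces 4 (the leftmost entry greater than 3); 4 is bumped to row 3. 4 starts a new row 3. The new tableau is [[2], [3], [4]].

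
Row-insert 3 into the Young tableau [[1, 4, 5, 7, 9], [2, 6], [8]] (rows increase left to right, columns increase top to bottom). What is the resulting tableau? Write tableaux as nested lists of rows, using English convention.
In row 1, 3 replaces 4 (the leftmost entry greater than 3); 4 is bumped to row 2. In row 2, 4 replaces 6 (the leftmost entry greater than 4); 6 is bumped to row 3. In row 3, 6 replaces 8 (the leftmost entry greater than 6); 8 is bumped to row 4. 8 starts a new row 4. The new tableau is [[1, 3, 5, 7, 9], [2, 4], [6], [8]].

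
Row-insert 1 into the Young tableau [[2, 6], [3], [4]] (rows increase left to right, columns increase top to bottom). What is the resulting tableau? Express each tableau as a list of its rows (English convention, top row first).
In row 1, 1 replaces 2 (the leftmost entry greater than 1); 2 is bumped to row 2. In row 2, 2 replaces 3 (the leftmost entry greater than 2); 3 is bumped to row 3. In row 3, 3 replaces 4 (the leftmost entry greater than 3); 4 is bumped to row 4. 4 starts a new row 4. The new tableau is [[1, 6], [2], [3], [4]].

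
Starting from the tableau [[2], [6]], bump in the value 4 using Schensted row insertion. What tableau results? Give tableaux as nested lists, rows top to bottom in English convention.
[[2, 4], [6]]

4 is larger than every entry of row 1, so it is appended to row 1. The new tableau is [[2, 4], [6]].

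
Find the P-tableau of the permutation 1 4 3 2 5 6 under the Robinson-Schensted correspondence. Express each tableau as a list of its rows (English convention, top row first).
Insert 1: appended to row 1. P = [[1]].
Insert 4: appended to row 1. P = [[1, 4]].
Insert 3: 3 bumps 4 from row 1; 4 starts row 2. P = [[1, 3], [4]].
Insert 2: 2 bumps 3 from row 1; 3 bumps 4 from row 2; 4 starts row 3. P = [[1, 2], [3], [4]].
Insert 5: appended to row 1. P = [[1, 2, 5], [3], [4]].
Insert 6: appended to row 1. P = [[1, 2, 5, 6], [3], [4]].

So P = [[1, 2, 5, 6], [3], [4]].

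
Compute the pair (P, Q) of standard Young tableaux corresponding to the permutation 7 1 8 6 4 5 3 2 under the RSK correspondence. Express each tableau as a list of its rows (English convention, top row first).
Insert each entry of the permutation into P by Schensted row insertion, recording in Q the position of each new cell.

Insert 7: appended to row 1. P = [[7]].
Insert 1: 1 bumps 7 from row 1; 7 starts row 2. P = [[1], [7]].
Insert 8: appended to row 1. P = [[1, 8], [7]].
Insert 6: 6 bumps 8 from row 1; 8 appends to row 2. P = [[1, 6], [7, 8]].
Insert 4: 4 bumps 6 from row 1; 6 bumps 7 from row 2; 7 starts row 3. P = [[1, 4], [6, 8], [7]].
Insert 5: appended to row 1. P = [[1, 4, 5], [6, 8], [7]].
Insert 3: 3 bumps 4 from row 1; 4 bumps 6 from row 2; 6 bumps 7 from row 3; 7 starts row 4. P = [[1, 3, 5], [4, 8], [6], [7]].
Insert 2: 2 bumps 3 from row 1; 3 bumps 4 from row 2; 4 bumps 6 from row 3; 6 bumps 7 from row 4; 7 starts row 5. P = [[1, 2, 5], [3, 8], [4], [6], [7]].

So P = [[1, 2, 5], [3, 8], [4], [6], [7]], Q = [[1, 3, 6], [2, 4], [5], [7], [8]].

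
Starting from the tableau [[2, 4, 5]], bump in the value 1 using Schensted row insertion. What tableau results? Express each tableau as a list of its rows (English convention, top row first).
[[1, 4, 5], [2]]

In row 1, 1 replaces 2 (the leftmost entry greater than 1); 2 is bumped to row 2. 2 starts a new row 2. The new tableau is [[1, 4, 5], [2]].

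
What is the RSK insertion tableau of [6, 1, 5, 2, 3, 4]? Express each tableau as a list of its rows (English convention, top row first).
Insert 6: appended to row 1. P = [[6]].
Insert 1: 1 bumps 6 from row 1; 6 starts row 2. P = [[1], [6]].
Insert 5: appended to row 1. P = [[1, 5], [6]].
Insert 2: 2 bumps 5 from row 1; 5 bumps 6 from row 2; 6 starts row 3. P = [[1, 2], [5], [6]].
Insert 3: appended to row 1. P = [[1, 2, 3], [5], [6]].
Insert 4: appended to row 1. P = [[1, 2, 3, 4], [5], [6]].

So P = [[1, 2, 3, 4], [5], [6]].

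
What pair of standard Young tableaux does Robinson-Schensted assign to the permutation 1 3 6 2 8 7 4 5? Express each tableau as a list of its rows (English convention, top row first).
P = [[1, 2, 4, 5], [3, 6, 7], [8]], Q = [[1, 2, 3, 5], [4, 6, 8], [7]]

Insert each entry of the permutation into P by Schensted row insertion, recording in Q the position of each new cell.

Insert 1: appended to row 1. P = [[1]].
Insert 3: appended to row 1. P = [[1, 3]].
Insert 6: appended to row 1. P = [[1, 3, 6]].
Insert 2: 2 bumps 3 from row 1; 3 starts row 2. P = [[1, 2, 6], [3]].
Insert 8: appended to row 1. P = [[1, 2, 6, 8], [3]].
Insert 7: 7 bumps 8 from row 1; 8 appends to row 2. P = [[1, 2, 6, 7], [3, 8]].
Insert 4: 4 bumps 6 from row 1; 6 bumps 8 from row 2; 8 starts row 3. P = [[1, 2, 4, 7], [3, 6], [8]].
Insert 5: 5 bumps 7 from row 1; 7 appends to row 2. P = [[1, 2, 4, 5], [3, 6, 7], [8]].

So P = [[1, 2, 4, 5], [3, 6, 7], [8]], Q = [[1, 2, 3, 5], [4, 6, 8], [7]].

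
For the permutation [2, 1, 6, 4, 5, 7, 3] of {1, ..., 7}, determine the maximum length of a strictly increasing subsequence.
4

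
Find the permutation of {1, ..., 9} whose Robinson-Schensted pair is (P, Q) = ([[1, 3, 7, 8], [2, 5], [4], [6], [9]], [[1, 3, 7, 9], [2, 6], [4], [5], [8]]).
Reverse the RSK construction: for i from n down to 1, find the cell of Q containing i, remove the entry at that cell from P, and reverse-bump it up through P; the value ejected from row 1 is w(i).

Step i=9: Q has 9 at row 1, column 4; remove that cell from P, ejecting 8. So w(9) = 8. P is now [[1, 3, 7], [2, 5], [4], [6], [9]].
Step i=8: Q has 8 at row 5, column 1; remove 9 from row 5 of P and reverse-bump: 9 enters row 4 and ejects 6; 6 enters row 3 and ejects 4; 4 enters row 2 and ejects 2; 2 enters row 1 and ejects 1. So w(8) = 1. P is now [[2, 3, 7], [4, 5], [6], [9]].
Step i=7: Q has 7 at row 1, column 3; remove that cell from P, ejecting 7. So w(7) = 7. P is now [[2, 3], [4, 5], [6], [9]].
Step i=6: Q has 6 at row 2, column 2; remove 5 from row 2 of P and reverse-bump: 5 enters row 1 and ejects 3. So w(6) = 3. P is now [[2, 5], [4], [6], [9]].
Step i=5: Q has 5 at row 4, column 1; remove 9 from row 4 of P and reverse-bump: 9 enters row 3 and ejects 6; 6 enters row 2 and ejects 4; 4 enters row 1 and ejects 2. So w(5) = 2. P is now [[4, 5], [6], [9]].
Step i=4: Q has 4 at row 3, column 1; remove 9 from row 3 of P and reverse-bump: 9 enters row 2 and ejects 6; 6 enters row 1 and ejects 5. So w(4) = 5. P is now [[4, 6], [9]].
Step i=3: Q has 3 at row 1, column 2; remove that cell from P, ejecting 6. So w(3) = 6. P is now [[4], [9]].
Step i=2: Q has 2 at row 2, column 1; remove 9 from row 2 of P and reverse-bump: 9 enters row 1 and ejects 4. So w(2) = 4. P is now [[9]].
Step i=1: Q has 1 at row 1, column 1; remove that cell from P, ejecting 9. So w(1) = 9. P is now [].

So w = 9 4 6 5 2 3 7 1 8.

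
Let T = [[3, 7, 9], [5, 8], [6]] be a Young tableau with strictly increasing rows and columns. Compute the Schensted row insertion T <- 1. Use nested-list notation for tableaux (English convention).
In row 1, 1 replaces 3 (the leftmost entry greater than 1); 3 is bumped to row 2. In row 2, 3 replaces 5 (the leftmost entry greater than 3); 5 is bumped to row 3. In row 3, 5 replaces 6 (the leftmost entry greater than 5); 6 is bumped to row 4. 6 starts a new row 4. The new tableau is [[1, 7, 9], [3, 8], [5], [6]].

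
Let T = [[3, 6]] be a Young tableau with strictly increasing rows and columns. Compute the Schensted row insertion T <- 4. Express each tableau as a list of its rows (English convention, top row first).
In row 1, 4 replaces 6 (the leftmost entry greater than 4); 6 is bumped to row 2. 6 starts a new row 2. The new tableau is [[3, 4], [6]].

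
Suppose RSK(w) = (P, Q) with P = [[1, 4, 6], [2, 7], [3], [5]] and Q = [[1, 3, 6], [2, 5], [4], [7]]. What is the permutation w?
5 3 7 2 4 6 1

Reverse the RSK construction: for i from n down to 1, find the cell of Q containing i, remove the entry at that cell from P, and reverse-bump it up through P; the value ejected from row 1 is w(i).

Step i=7: Q has 7 at row 4, column 1; remove 5 from row 4 of P and reverse-bump: 5 enters row 3 and ejects 3; 3 enters row 2 and ejects 2; 2 enters row 1 and ejects 1. So w(7) = 1. P is now [[2, 4, 6], [3, 7], [5]].
Step i=6: Q has 6 at row 1, column 3; remove that cell from P, ejecting 6. So w(6) = 6. P is now [[2, 4], [3, 7], [5]].
Step i=5: Q has 5 at row 2, column 2; remove 7 from row 2 of P and reverse-bump: 7 enters row 1 and ejects 4. So w(5) = 4. P is now [[2, 7], [3], [5]].
Step i=4: Q has 4 at row 3, column 1; remove 5 from row 3 of P and reverse-bump: 5 enters row 2 and ejects 3; 3 enters row 1 and ejects 2. So w(4) = 2. P is now [[3, 7], [5]].
Step i=3: Q has 3 at row 1, column 2; remove that cell from P, ejecting 7. So w(3) = 7. P is now [[3], [5]].
Step i=2: Q has 2 at row 2, column 1; remove 5 from row 2 of P and reverse-bump: 5 enters row 1 and ejects 3. So w(2) = 3. P is now [[5]].
Step i=1: Q has 1 at row 1, column 1; remove that cell from P, ejecting 5. So w(1) = 5. P is now [].

So w = 5 3 7 2 4 6 1.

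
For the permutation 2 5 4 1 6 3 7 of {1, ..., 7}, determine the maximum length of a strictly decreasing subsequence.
3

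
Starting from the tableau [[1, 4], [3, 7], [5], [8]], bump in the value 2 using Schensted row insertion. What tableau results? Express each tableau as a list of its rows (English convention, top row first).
[[1, 2], [3, 4], [5, 7], [8]]

In row 1, 2 replaces 4 (the leftmost entry greater than 2); 4 is bumped to row 2. In row 2, 4 replaces 7 (the leftmost entry greater than 4); 7 is bumped to row 3. 7 is appended to row 3. The new tableau is [[1, 2], [3, 4], [5, 7], [8]].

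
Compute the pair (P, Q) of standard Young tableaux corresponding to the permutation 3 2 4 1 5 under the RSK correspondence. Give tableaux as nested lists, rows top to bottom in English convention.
P = [[1, 4, 5], [2], [3]], Q = [[1, 3, 5], [2], [4]]

Insert each entry of the permutation into P by Schensted row insertion, recording in Q the position of each new cell.

Insert 3: appended to row 1. P = [[3]], Q = [[1]].
Insert 2: 2 bumps 3 from row 1; 3 starts row 2. P = [[2], [3]], Q = [[1], [2]].
Insert 4: appended to row 1. P = [[2, 4], [3]], Q = [[1, 3], [2]].
Insert 1: 1 bumps 2 from row 1; 2 bumps 3 from row 2; 3 starts row 3. P = [[1, 4], [2], [3]], Q = [[1, 3], [2], [4]].
Insert 5: appended to row 1. P = [[1, 4, 5], [2], [3]], Q = [[1, 3, 5], [2], [4]].

So P = [[1, 4, 5], [2], [3]], Q = [[1, 3, 5], [2], [4]].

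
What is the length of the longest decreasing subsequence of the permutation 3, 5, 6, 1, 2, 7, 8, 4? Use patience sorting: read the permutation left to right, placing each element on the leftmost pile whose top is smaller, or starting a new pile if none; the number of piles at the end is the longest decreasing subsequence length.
2

3: new pile. tops = [3]
5: onto pile 1 (replacing 3). tops = [5]
6: onto pile 1 (replacing 5). tops = [6]
1: new pile. tops = [6, 1]
2: onto pile 2 (replacing 1). tops = [6, 2]
7: onto pile 1 (replacing 6). tops = [7, 2]
8: onto pile 1 (replacing 7). tops = [8, 2]
4: onto pile 2 (replacing 2). tops = [8, 4]

2 piles, so the longest decreasing subsequence has length 2.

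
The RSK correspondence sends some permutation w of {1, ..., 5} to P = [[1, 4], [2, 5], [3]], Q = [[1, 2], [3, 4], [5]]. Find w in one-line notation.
Reverse the RSK construction: for i from n down to 1, find the cell of Q containing i, remove the entry at that cell from P, and reverse-bump it up through P; the value ejected from row 1 is w(i).

Step i=5: Q has 5 at row 3, column 1; remove 3 from row 3 of P and reverse-bump: 3 enters row 2 and ejects 2; 2 enters row 1 and ejects 1. So w(5) = 1. P is now [[2, 4], [3, 5]].
Step i=4: Q has 4 at row 2, column 2; remove 5 from row 2 of P and reverse-bump: 5 enters row 1 and ejects 4. So w(4) = 4. P is now [[2, 5], [3]].
Step i=3: Q has 3 at row 2, column 1; remove 3 from row 2 of P and reverse-bump: 3 enters row 1 and ejects 2. So w(3) = 2. P is now [[3, 5]].
Step i=2: Q has 2 at row 1, column 2; remove that cell from P, ejecting 5. So w(2) = 5. P is now [[3]].
Step i=1: Q has 1 at row 1, column 1; remove that cell from P, ejecting 3. So w(1) = 3. P is now [].

So w = 3 5 2 4 1.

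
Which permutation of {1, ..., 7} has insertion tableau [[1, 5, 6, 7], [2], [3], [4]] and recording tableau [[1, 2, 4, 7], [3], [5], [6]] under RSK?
Reverse the RSK construction: for i from n down to 1, find the cell of Q containing i, remove the entry at that cell from P, and reverse-bump it up through P; the value ejected from row 1 is w(i).

Step i=7: Q has 7 at row 1, column 4; remove that cell from P, ejecting 7. So w(7) = 7. P is now [[1, 5, 6], [2], [3], [4]].
Step i=6: Q has 6 at row 4, column 1; remove 4 from row 4 of P and reverse-bump: 4 enters row 3 and ejects 3; 3 enters row 2 and ejects 2; 2 enters row 1 and ejects 1. So w(6) = 1. P is now [[2, 5, 6], [3], [4]].
Step i=5: Q has 5 at row 3, column 1; remove 4 from row 3 of P and reverse-bump: 4 enters row 2 and ejects 3; 3 enters row 1 and ejects 2. So w(5) = 2. P is now [[3, 5, 6], [4]].
Step i=4: Q has 4 at row 1, column 3; remove that cell from P, ejecting 6. So w(4) = 6. P is now [[3, 5], [4]].
Step i=3: Q has 3 at row 2, column 1; remove 4 from row 2 of P and reverse-bump: 4 enters row 1 and ejects 3. So w(3) = 3. P is now [[4, 5]].
Step i=2: Q has 2 at row 1, column 2; remove that cell from P, ejecting 5. So w(2) = 5. P is now [[4]].
Step i=1: Q has 1 at row 1, column 1; remove that cell from P, ejecting 4. So w(1) = 4. P is now [].

So w = 4 5 3 6 2 1 7.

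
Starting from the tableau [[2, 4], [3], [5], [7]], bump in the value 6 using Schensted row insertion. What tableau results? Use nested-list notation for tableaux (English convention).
6 is larger than every entry of row 1, so it is appended to row 1. The new tableau is [[2, 4, 6], [3], [5], [7]].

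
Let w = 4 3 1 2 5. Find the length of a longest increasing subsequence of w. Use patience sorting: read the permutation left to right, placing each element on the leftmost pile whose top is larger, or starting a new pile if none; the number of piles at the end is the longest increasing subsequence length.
3

4: new pile. tops = [4]
3: onto pile 1 (replacing 4). tops = [3]
1: onto pile 1 (replacing 3). tops = [1]
2: new pile. tops = [1, 2]
5: new pile. tops = [1, 2, 5]

3 piles, so the longest increasing subsequence has length 3.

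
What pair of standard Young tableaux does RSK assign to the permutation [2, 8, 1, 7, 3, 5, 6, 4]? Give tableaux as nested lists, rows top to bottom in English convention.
P = [[1, 3, 4, 6], [2, 5], [7], [8]], Q = [[1, 2, 6, 7], [3, 4], [5], [8]]

Insert each entry of the permutation into P by Schensted row insertion, recording in Q the position of each new cell.

Insert 2: appended to row 1. P = [[2]].
Insert 8: appended to row 1. P = [[2, 8]].
Insert 1: 1 bumps 2 from row 1; 2 starts row 2. P = [[1, 8], [2]].
Insert 7: 7 bumps 8 from row 1; 8 appends to row 2. P = [[1, 7], [2, 8]].
Insert 3: 3 bumps 7 from row 1; 7 bumps 8 from row 2; 8 starts row 3. P = [[1, 3], [2, 7], [8]].
Insert 5: appended to row 1. P = [[1, 3, 5], [2, 7], [8]].
Insert 6: appended to row 1. P = [[1, 3, 5, 6], [2, 7], [8]].
Insert 4: 4 bumps 5 from row 1; 5 bumps 7 from row 2; 7 bumps 8 from row 3; 8 starts row 4. P = [[1, 3, 4, 6], [2, 5], [7], [8]].

So P = [[1, 3, 4, 6], [2, 5], [7], [8]], Q = [[1, 2, 6, 7], [3, 4], [5], [8]].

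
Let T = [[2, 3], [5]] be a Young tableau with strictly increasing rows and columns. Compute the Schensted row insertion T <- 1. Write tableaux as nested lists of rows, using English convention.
[[1, 3], [2], [5]]

In row 1, 1 replaces 2 (the leftmost entry greater than 1); 2 is bumped to row 2. In row 2, 2 replaces 5 (the leftmost entry greater than 2); 5 is bumped to row 3. 5 starts a new row 3. The new tableau is [[1, 3], [2], [5]].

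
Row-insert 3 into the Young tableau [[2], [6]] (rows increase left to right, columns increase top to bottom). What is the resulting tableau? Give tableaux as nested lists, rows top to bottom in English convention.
[[2, 3], [6]]

3 is larger than every entry of row 1, so it is appended to row 1. The new tableau is [[2, 3], [6]].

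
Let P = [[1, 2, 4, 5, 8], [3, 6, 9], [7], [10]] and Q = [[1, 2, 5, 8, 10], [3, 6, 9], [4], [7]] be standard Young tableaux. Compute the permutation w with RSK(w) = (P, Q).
1 10 3 2 7 6 4 9 5 8

Reverse RSK: for i = n, n-1, ..., 1, locate i in Q, remove the corresponding corner cell from P, and reverse-bump its entry up through P; the value ejected from row 1 is w(i).

So w = 1 10 3 2 7 6 4 9 5 8.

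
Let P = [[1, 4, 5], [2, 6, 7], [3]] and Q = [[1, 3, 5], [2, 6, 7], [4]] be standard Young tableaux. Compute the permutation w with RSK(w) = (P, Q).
3 2 6 1 7 4 5

Reverse the RSK construction: for i from n down to 1, find the cell of Q containing i, remove the entry at that cell from P, and reverse-bump it up through P; the value ejected from row 1 is w(i).

Step i=7: Q has 7 at row 2, column 3; remove 7 from row 2 of P and reverse-bump: 7 enters row 1 and ejects 5. So w(7) = 5. P is now [[1, 4, 7], [2, 6], [3]].
Step i=6: Q has 6 at row 2, column 2; remove 6 from row 2 of P and reverse-bump: 6 enters row 1 and ejects 4. So w(6) = 4. P is now [[1, 6, 7], [2], [3]].
Step i=5: Q has 5 at row 1, column 3; remove that cell from P, ejecting 7. So w(5) = 7. P is now [[1, 6], [2], [3]].
Step i=4: Q has 4 at row 3, column 1; remove 3 from row 3 of P and reverse-bump: 3 enters row 2 and ejects 2; 2 enters row 1 and ejects 1. So w(4) = 1. P is now [[2, 6], [3]].
Step i=3: Q has 3 at row 1, column 2; remove that cell from P, ejecting 6. So w(3) = 6. P is now [[2], [3]].
Step i=2: Q has 2 at row 2, column 1; remove 3 from row 2 of P and reverse-bump: 3 enters row 1 and ejects 2. So w(2) = 2. P is now [[3]].
Step i=1: Q has 1 at row 1, column 1; remove that cell from P, ejecting 3. So w(1) = 3. P is now [].

So w = 3 2 6 1 7 4 5.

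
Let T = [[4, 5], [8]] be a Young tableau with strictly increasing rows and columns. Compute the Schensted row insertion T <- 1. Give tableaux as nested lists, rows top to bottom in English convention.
In row 1, 1 replaces 4 (the leftmost entry greater than 1); 4 is bumped to row 2. In row 2, 4 replaces 8 (the leftmost entry greater than 4); 8 is bumped to row 3. 8 starts a new row 3. The new tableau is [[1, 5], [4], [8]].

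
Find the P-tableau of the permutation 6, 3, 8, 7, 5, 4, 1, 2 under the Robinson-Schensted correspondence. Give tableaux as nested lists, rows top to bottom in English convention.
P = [[1, 2], [3, 4], [5, 7], [6], [8]]

After inserting 6: P = [[6]].
After inserting 3: P = [[3], [6]].
After inserting 8: P = [[3, 8], [6]].
After inserting 7: P = [[3, 7], [6, 8]].
After inserting 5: P = [[3, 5], [6, 7], [8]].
After inserting 4: P = [[3, 4], [5, 7], [6], [8]].
After inserting 1: P = [[1, 4], [3, 7], [5], [6], [8]].
After inserting 2: P = [[1, 2], [3, 4], [5, 7], [6], [8]].

So P = [[1, 2], [3, 4], [5, 7], [6], [8]].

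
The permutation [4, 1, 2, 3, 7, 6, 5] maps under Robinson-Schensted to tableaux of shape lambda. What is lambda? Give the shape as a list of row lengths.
Row-insert each entry into an empty tableau.

After inserting 4: P = [[4]].
After inserting 1: P = [[1], [4]].
After inserting 2: P = [[1, 2], [4]].
After inserting 3: P = [[1, 2, 3], [4]].
After inserting 7: P = [[1, 2, 3, 7], [4]].
After inserting 6: P = [[1, 2, 3, 6], [4, 7]].
After inserting 5: P = [[1, 2, 3, 5], [4, 6], [7]].

The final insertion tableau P = [[1, 2, 3, 5], [4, 6], [7]] has shape [4, 2, 1].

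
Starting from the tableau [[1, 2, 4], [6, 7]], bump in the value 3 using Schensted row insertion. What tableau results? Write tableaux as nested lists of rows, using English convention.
[[1, 2, 3], [4, 7], [6]]

In row 1, 3 replaces 4 (the leftmost entry greater than 3); 4 is bumped to row 2. In row 2, 4 replaces 6 (the leftmost entry greater than 4); 6 is bumped to row 3. 6 starts a new row 3. The new tableau is [[1, 2, 3], [4, 7], [6]].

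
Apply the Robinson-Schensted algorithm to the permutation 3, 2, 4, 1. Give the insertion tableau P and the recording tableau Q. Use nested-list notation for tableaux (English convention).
Insert each entry of the permutation into P by Schensted row insertion, recording in Q the position of each new cell.

Insert 3: appended to row 1. P = [[3]].
Insert 2: 2 bumps 3 from row 1; 3 starts row 2. P = [[2], [3]].
Insert 4: appended to row 1. P = [[2, 4], [3]].
Insert 1: 1 bumps 2 from row 1; 2 bumps 3 from row 2; 3 starts row 3. P = [[1, 4], [2], [3]].

So P = [[1, 4], [2], [3]], Q = [[1, 3], [2], [4]].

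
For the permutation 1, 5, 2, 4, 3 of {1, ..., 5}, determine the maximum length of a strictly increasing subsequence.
3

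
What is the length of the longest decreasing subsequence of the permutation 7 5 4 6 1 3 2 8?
5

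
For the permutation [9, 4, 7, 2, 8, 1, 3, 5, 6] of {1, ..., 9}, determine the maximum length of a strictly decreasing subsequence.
4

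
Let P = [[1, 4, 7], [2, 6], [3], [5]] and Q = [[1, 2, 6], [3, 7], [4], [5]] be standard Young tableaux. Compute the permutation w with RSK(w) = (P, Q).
5 6 3 2 1 7 4

Reverse the RSK construction: for i from n down to 1, find the cell of Q containing i, remove the entry at that cell from P, and reverse-bump it up through P; the value ejected from row 1 is w(i).

Step i=7: Q has 7 at row 2, column 2; remove 6 from row 2 of P and reverse-bump: 6 enters row 1 and ejects 4. So w(7) = 4. P is now [[1, 6, 7], [2], [3], [5]].
Step i=6: Q has 6 at row 1, column 3; remove that cell from P, ejecting 7. So w(6) = 7. P is now [[1, 6], [2], [3], [5]].
Step i=5: Q has 5 at row 4, column 1; remove 5 from row 4 of P and reverse-bump: 5 enters row 3 and ejects 3; 3 enters row 2 and ejects 2; 2 enters row 1 and ejects 1. So w(5) = 1. P is now [[2, 6], [3], [5]].
Step i=4: Q has 4 at row 3, column 1; remove 5 from row 3 of P and reverse-bump: 5 enters row 2 and ejects 3; 3 enters row 1 and ejects 2. So w(4) = 2. P is now [[3, 6], [5]].
Step i=3: Q has 3 at row 2, column 1; remove 5 from row 2 of P and reverse-bump: 5 enters row 1 and ejects 3. So w(3) = 3. P is now [[5, 6]].
Step i=2: Q has 2 at row 1, column 2; remove that cell from P, ejecting 6. So w(2) = 6. P is now [[5]].
Step i=1: Q has 1 at row 1, column 1; remove that cell from P, ejecting 5. So w(1) = 5. P is now [].

So w = 5 6 3 2 1 7 4.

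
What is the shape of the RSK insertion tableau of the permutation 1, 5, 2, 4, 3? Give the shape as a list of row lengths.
[3, 1, 1]

Row-insert each entry into an empty tableau.

After inserting 1: P = [[1]].
After inserting 5: P = [[1, 5]].
After inserting 2: P = [[1, 2], [5]].
After inserting 4: P = [[1, 2, 4], [5]].
After inserting 3: P = [[1, 2, 3], [4], [5]].

The final insertion tableau P = [[1, 2, 3], [4], [5]] has shape [3, 1, 1].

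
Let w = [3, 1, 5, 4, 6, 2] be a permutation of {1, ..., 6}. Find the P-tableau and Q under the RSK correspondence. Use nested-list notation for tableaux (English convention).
P = [[1, 2, 6], [3, 4], [5]], Q = [[1, 3, 5], [2, 4], [6]]

Insert each entry of the permutation into P by Schensted row insertion, recording in Q the position of each new cell.

Insert 3: appended to row 1. P = [[3]].
Insert 1: 1 bumps 3 from row 1; 3 starts row 2. P = [[1], [3]].
Insert 5: appended to row 1. P = [[1, 5], [3]].
Insert 4: 4 bumps 5 from row 1; 5 appends to row 2. P = [[1, 4], [3, 5]].
Insert 6: appended to row 1. P = [[1, 4, 6], [3, 5]].
Insert 2: 2 bumps 4 from row 1; 4 bumps 5 from row 2; 5 starts row 3. P = [[1, 2, 6], [3, 4], [5]].

So P = [[1, 2, 6], [3, 4], [5]], Q = [[1, 3, 5], [2, 4], [6]].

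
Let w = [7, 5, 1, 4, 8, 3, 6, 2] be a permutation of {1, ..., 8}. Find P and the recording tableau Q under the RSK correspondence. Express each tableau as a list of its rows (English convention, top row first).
Insert each entry of the permutation into P by Schensted row insertion, recording in Q the position of each new cell.

Insert 7: appended to row 1. P = [[7]].
Insert 5: 5 bumps 7 from row 1; 7 starts row 2. P = [[5], [7]].
Insert 1: 1 bumps 5 from row 1; 5 bumps 7 from row 2; 7 starts row 3. P = [[1], [5], [7]].
Insert 4: appended to row 1. P = [[1, 4], [5], [7]].
Insert 8: appended to row 1. P = [[1, 4, 8], [5], [7]].
Insert 3: 3 bumps 4 from row 1; 4 bumps 5 from row 2; 5 bumps 7 from row 3; 7 starts row 4. P = [[1, 3, 8], [4], [5], [7]].
Insert 6: 6 bumps 8 from row 1; 8 appends to row 2. P = [[1, 3, 6], [4, 8], [5], [7]].
Insert 2: 2 bumps 3 from row 1; 3 bumps 4 from row 2; 4 bumps 5 from row 3; 5 bumps 7 from row 4; 7 starts row 5. P = [[1, 2, 6], [3, 8], [4], [5], [7]].

So P = [[1, 2, 6], [3, 8], [4], [5], [7]], Q = [[1, 4, 5], [2, 7], [3], [6], [8]].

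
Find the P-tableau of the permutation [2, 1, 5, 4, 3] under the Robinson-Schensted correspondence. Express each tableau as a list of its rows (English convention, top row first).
Insert 2: appended to row 1. P = [[2]].
Insert 1: 1 bumps 2 from row 1; 2 starts row 2. P = [[1], [2]].
Insert 5: appended to row 1. P = [[1, 5], [2]].
Insert 4: 4 bumps 5 from row 1; 5 appends to row 2. P = [[1, 4], [2, 5]].
Insert 3: 3 bumps 4 from row 1; 4 bumps 5 from row 2; 5 starts row 3. P = [[1, 3], [2, 4], [5]].

So P = [[1, 3], [2, 4], [5]].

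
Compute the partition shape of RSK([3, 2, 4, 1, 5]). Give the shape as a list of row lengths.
[3, 1, 1]

Row-insert each entry into an empty tableau.

After inserting 3: P = [[3]].
After inserting 2: P = [[2], [3]].
After inserting 4: P = [[2, 4], [3]].
After inserting 1: P = [[1, 4], [2], [3]].
After inserting 5: P = [[1, 4, 5], [2], [3]].

The final insertion tableau P = [[1, 4, 5], [2], [3]] has shape [3, 1, 1].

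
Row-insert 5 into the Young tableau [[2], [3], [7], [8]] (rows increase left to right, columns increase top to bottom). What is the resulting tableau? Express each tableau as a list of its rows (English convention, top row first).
[[2, 5], [3], [7], [8]]

5 is larger than every entry of row 1, so it is appended to row 1. The new tableau is [[2, 5], [3], [7], [8]].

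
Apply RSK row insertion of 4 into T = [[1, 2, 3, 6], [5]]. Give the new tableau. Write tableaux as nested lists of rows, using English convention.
In row 1, 4 replaces 6 (the leftmost entry greater than 4); 6 is bumped to row 2. 6 is appended to row 2. The new tableau is [[1, 2, 3, 4], [5, 6]].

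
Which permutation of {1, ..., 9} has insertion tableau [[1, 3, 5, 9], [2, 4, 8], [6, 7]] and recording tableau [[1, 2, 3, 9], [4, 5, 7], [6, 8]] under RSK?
Reverse the RSK construction: for i from n down to 1, find the cell of Q containing i, remove the entry at that cell from P, and reverse-bump it up through P; the value ejected from row 1 is w(i).

Step i=9: Q has 9 at row 1, column 4; remove that cell from P, ejecting 9. So w(9) = 9. P is now [[1, 3, 5], [2, 4, 8], [6, 7]].
Step i=8: Q has 8 at row 3, column 2; remove 7 from row 3 of P and reverse-bump: 7 enters row 2 and ejects 4; 4 enters row 1 and ejects 3. So w(8) = 3. P is now [[1, 4, 5], [2, 7, 8], [6]].
Step i=7: Q has 7 at row 2, column 3; remove 8 from row 2 of P and reverse-bump: 8 enters row 1 and ejects 5. So w(7) = 5. P is now [[1, 4, 8], [2, 7], [6]].
Step i=6: Q has 6 at row 3, column 1; remove 6 from row 3 of P and reverse-bump: 6 enters row 2 and ejects 2; 2 enters row 1 and ejects 1. So w(6) = 1. P is now [[2, 4, 8], [6, 7]].
Step i=5: Q has 5 at row 2, column 2; remove 7 from row 2 of P and reverse-bump: 7 enters row 1 and ejects 4. So w(5) = 4. P is now [[2, 7, 8], [6]].
Step i=4: Q has 4 at row 2, column 1; remove 6 from row 2 of P and reverse-bump: 6 enters row 1 and ejects 2. So w(4) = 2. P is now [[6, 7, 8]].
Step i=3: Q has 3 at row 1, column 3; remove that cell from P, ejecting 8. So w(3) = 8. P is now [[6, 7]].
Step i=2: Q has 2 at row 1, column 2; remove that cell from P, ejecting 7. So w(2) = 7. P is now [[6]].
Step i=1: Q has 1 at row 1, column 1; remove that cell from P, ejecting 6. So w(1) = 6. P is now [].

So w = 6 7 8 2 4 1 5 3 9.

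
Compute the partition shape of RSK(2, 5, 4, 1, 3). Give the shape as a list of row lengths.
Row-insert each entry into an empty tableau.

After inserting 2: P = [[2]].
After inserting 5: P = [[2, 5]].
After inserting 4: P = [[2, 4], [5]].
After inserting 1: P = [[1, 4], [2], [5]].
After inserting 3: P = [[1, 3], [2, 4], [5]].

The final insertion tableau P = [[1, 3], [2, 4], [5]] has shape [2, 2, 1].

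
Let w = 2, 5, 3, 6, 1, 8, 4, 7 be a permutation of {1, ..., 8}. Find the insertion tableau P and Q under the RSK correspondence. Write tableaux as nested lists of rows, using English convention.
Insert each entry of the permutation into P by Schensted row insertion, recording in Q the position of each new cell.

Insert 2: appended to row 1. P = [[2]].
Insert 5: appended to row 1. P = [[2, 5]].
Insert 3: 3 bumps 5 from row 1; 5 starts row 2. P = [[2, 3], [5]].
Insert 6: appended to row 1. P = [[2, 3, 6], [5]].
Insert 1: 1 bumps 2 from row 1; 2 bumps 5 from row 2; 5 starts row 3. P = [[1, 3, 6], [2], [5]].
Insert 8: appended to row 1. P = [[1, 3, 6, 8], [2], [5]].
Insert 4: 4 bumps 6 from row 1; 6 appends to row 2. P = [[1, 3, 4, 8], [2, 6], [5]].
Insert 7: 7 bumps 8 from row 1; 8 appends to row 2. P = [[1, 3, 4, 7], [2, 6, 8], [5]].

So P = [[1, 3, 4, 7], [2, 6, 8], [5]], Q = [[1, 2, 4, 6], [3, 7, 8], [5]].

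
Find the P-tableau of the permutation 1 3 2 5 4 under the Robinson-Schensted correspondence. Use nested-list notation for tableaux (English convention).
Insert 1: appended to row 1. P = [[1]].
Insert 3: appended to row 1. P = [[1, 3]].
Insert 2: 2 bumps 3 from row 1; 3 starts row 2. P = [[1, 2], [3]].
Insert 5: appended to row 1. P = [[1, 2, 5], [3]].
Insert 4: 4 bumps 5 from row 1; 5 appends to row 2. P = [[1, 2, 4], [3, 5]].

So P = [[1, 2, 4], [3, 5]].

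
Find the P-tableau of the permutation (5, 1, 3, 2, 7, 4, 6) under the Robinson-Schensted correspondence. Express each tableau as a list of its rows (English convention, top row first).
P = [[1, 2, 4, 6], [3, 7], [5]]

Insert 5: appended to row 1. P = [[5]].
Insert 1: 1 bumps 5 from row 1; 5 starts row 2. P = [[1], [5]].
Insert 3: appended to row 1. P = [[1, 3], [5]].
Insert 2: 2 bumps 3 from row 1; 3 bumps 5 from row 2; 5 starts row 3. P = [[1, 2], [3], [5]].
Insert 7: appended to row 1. P = [[1, 2, 7], [3], [5]].
Insert 4: 4 bumps 7 from row 1; 7 appends to row 2. P = [[1, 2, 4], [3, 7], [5]].
Insert 6: appended to row 1. P = [[1, 2, 4, 6], [3, 7], [5]].

So P = [[1, 2, 4, 6], [3, 7], [5]].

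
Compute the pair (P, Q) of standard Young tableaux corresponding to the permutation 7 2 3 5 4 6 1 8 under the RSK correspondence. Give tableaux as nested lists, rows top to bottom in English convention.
P = [[1, 3, 4, 6, 8], [2], [5], [7]], Q = [[1, 3, 4, 6, 8], [2], [5], [7]]

Insert each entry of the permutation into P by Schensted row insertion, recording in Q the position of each new cell.

Insert 7: appended to row 1. P = [[7]].
Insert 2: 2 bumps 7 from row 1; 7 starts row 2. P = [[2], [7]].
Insert 3: appended to row 1. P = [[2, 3], [7]].
Insert 5: appended to row 1. P = [[2, 3, 5], [7]].
Insert 4: 4 bumps 5 from row 1; 5 bumps 7 from row 2; 7 starts row 3. P = [[2, 3, 4], [5], [7]].
Insert 6: appended to row 1. P = [[2, 3, 4, 6], [5], [7]].
Insert 1: 1 bumps 2 from row 1; 2 bumps 5 from row 2; 5 bumps 7 from row 3; 7 starts row 4. P = [[1, 3, 4, 6], [2], [5], [7]].
Insert 8: appended to row 1. P = [[1, 3, 4, 6, 8], [2], [5], [7]].

So P = [[1, 3, 4, 6, 8], [2], [5], [7]], Q = [[1, 3, 4, 6, 8], [2], [5], [7]].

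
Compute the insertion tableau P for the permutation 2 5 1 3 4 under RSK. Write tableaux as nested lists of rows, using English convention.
P = [[1, 3, 4], [2, 5]]

After inserting 2: P = [[2]].
After inserting 5: P = [[2, 5]].
After inserting 1: P = [[1, 5], [2]].
After inserting 3: P = [[1, 3], [2, 5]].
After inserting 4: P = [[1, 3, 4], [2, 5]].

So P = [[1, 3, 4], [2, 5]].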